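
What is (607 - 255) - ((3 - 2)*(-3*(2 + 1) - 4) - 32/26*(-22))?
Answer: 4393/13 ≈ 337.92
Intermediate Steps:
(607 - 255) - ((3 - 2)*(-3*(2 + 1) - 4) - 32/26*(-22)) = 352 - (1*(-3*3 - 4) - 32*1/26*(-22)) = 352 - (1*(-9 - 4) - 16/13*(-22)) = 352 - (1*(-13) + 352/13) = 352 - (-13 + 352/13) = 352 - 1*183/13 = 352 - 183/13 = 4393/13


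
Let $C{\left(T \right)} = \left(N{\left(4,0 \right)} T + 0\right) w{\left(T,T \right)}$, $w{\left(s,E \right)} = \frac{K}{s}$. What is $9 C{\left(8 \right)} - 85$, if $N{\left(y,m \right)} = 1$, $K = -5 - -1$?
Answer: $-121$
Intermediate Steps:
$K = -4$ ($K = -5 + 1 = -4$)
$w{\left(s,E \right)} = - \frac{4}{s}$
$C{\left(T \right)} = -4$ ($C{\left(T \right)} = \left(1 T + 0\right) \left(- \frac{4}{T}\right) = \left(T + 0\right) \left(- \frac{4}{T}\right) = T \left(- \frac{4}{T}\right) = -4$)
$9 C{\left(8 \right)} - 85 = 9 \left(-4\right) - 85 = -36 - 85 = -121$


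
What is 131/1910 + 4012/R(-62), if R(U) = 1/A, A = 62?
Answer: 475101171/1910 ≈ 2.4874e+5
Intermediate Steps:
R(U) = 1/62
131/1910 + 4012/R(-62) = 131/1910 + 4012/(1/62) = 131*(1/1910) + 4012*62 = 131/1910 + 248744 = 475101171/1910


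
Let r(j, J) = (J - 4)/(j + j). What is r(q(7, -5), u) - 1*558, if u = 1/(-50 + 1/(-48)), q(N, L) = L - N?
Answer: -8036135/14406 ≈ -557.83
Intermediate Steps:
u = -48/2401 (u = 1/(-50 - 1/48) = 1/(-2401/48) = -48/2401 ≈ -0.019992)
r(j, J) = (-4 + J)/(2*j) (r(j, J) = (-4 + J)/((2*j)) = (-4 + J)*(1/(2*j)) = (-4 + J)/(2*j))
r(q(7, -5), u) - 1*558 = (-4 - 48/2401)/(2*(-5 - 1*7)) - 1*558 = (1/2)*(-9652/2401)/(-5 - 7) - 558 = (1/2)*(-9652/2401)/(-12) - 558 = (1/2)*(-1/12)*(-9652/2401) - 558 = 2413/14406 - 558 = -8036135/14406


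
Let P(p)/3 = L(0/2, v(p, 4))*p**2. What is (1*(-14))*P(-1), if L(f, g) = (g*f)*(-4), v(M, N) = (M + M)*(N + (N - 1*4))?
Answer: 0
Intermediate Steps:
v(M, N) = 2*M*(-4 + 2*N) (v(M, N) = (2*M)*(N + (N - 4)) = (2*M)*(N + (-4 + N)) = (2*M)*(-4 + 2*N) = 2*M*(-4 + 2*N))
L(f, g) = -4*f*g (L(f, g) = (f*g)*(-4) = -4*f*g)
P(p) = 0 (P(p) = 3*((-4*0/2*4*p*(-2 + 4))*p**2) = 3*((-4*0*(1/2)*4*p*2)*p**2) = 3*((-4*0*8*p)*p**2) = 3*(0*p**2) = 3*0 = 0)
(1*(-14))*P(-1) = (1*(-14))*0 = -14*0 = 0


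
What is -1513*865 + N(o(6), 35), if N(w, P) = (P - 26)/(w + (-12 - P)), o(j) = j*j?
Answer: -14396204/11 ≈ -1.3087e+6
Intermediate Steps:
o(j) = j**2
N(w, P) = (-26 + P)/(-12 + w - P)
-1513*865 + N(o(6), 35) = -1513*865 + (26 - 1*35)/(12 + 35 - 1*6**2) = -1308745 + (26 - 35)/(12 + 35 - 1*36) = -1308745 - 9/(12 + 35 - 36) = -1308745 - 9/11 = -14396204/11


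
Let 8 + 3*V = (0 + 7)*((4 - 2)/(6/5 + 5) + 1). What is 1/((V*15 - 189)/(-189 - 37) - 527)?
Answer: -3503/1843249 ≈ -0.0019004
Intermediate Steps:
V = 13/31 (V = -8/3 + ((0 + 7)*((4 - 2)/(6/5 + 5) + 1))/3 = -8/3 + (7*(2/(6*(⅕) + 5) + 1))/3 = -8/3 + (7*(2/(6/5 + 5) + 1))/3 = -8/3 + (7*(2/(31/5) + 1))/3 = -8/3 + (7*(2*(5/31) + 1))/3 = -8/3 + (7*(10/31 + 1))/3 = -8/3 + (7*(41/31))/3 = -8/3 + (⅓)*(287/31) = -8/3 + 287/93 = 13/31 ≈ 0.41935)
1/((V*15 - 189)/(-189 - 37) - 527) = 1/(((13/31)*15 - 189)/(-189 - 37) - 527) = 1/((195/31 - 189)/(-226) - 527) = 1/(-5664/31*(-1/226) - 527) = 1/(2832/3503 - 527) = 1/(-1843249/3503) = -3503/1843249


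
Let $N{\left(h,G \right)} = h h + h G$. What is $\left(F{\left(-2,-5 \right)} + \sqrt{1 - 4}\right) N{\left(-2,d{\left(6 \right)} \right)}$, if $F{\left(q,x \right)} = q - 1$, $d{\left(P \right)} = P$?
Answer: $24 - 8 i \sqrt{3} \approx 24.0 - 13.856 i$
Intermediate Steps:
$N{\left(h,G \right)} = h^{2} + G h$
$F{\left(q,x \right)} = -1 + q$ ($F{\left(q,x \right)} = q - 1 = -1 + q$)
$\left(F{\left(-2,-5 \right)} + \sqrt{1 - 4}\right) N{\left(-2,d{\left(6 \right)} \right)} = \left(\left(-1 - 2\right) + \sqrt{1 - 4}\right) \left(- 2 \left(6 - 2\right)\right) = \left(-3 + \sqrt{-3}\right) \left(\left(-2\right) 4\right) = \left(-3 + i \sqrt{3}\right) \left(-8\right) = 24 - 8 i \sqrt{3}$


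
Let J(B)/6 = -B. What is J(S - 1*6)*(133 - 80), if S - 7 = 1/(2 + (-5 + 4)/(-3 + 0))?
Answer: -3180/7 ≈ -454.29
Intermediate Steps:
S = 52/7 (S = 7 + 1/(2 + (-5 + 4)/(-3 + 0)) = 7 + 1/(2 - 1/(-3)) = 7 + 1/(2 - 1*(-1/3)) = 7 + 1/(2 + 1/3) = 7 + 1/(7/3) = 7 + 3/7 = 52/7 ≈ 7.4286)
J(B) = -6*B (J(B) = 6*(-B) = -6*B)
J(S - 1*6)*(133 - 80) = (-6*(52/7 - 1*6))*(133 - 80) = -6*(52/7 - 6)*53 = -6*10/7*53 = -60/7*53 = -3180/7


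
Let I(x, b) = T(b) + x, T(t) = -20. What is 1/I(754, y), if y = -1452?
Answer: 1/734 ≈ 0.0013624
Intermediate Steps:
I(x, b) = -20 + x
1/I(754, y) = 1/(-20 + 754) = 1/734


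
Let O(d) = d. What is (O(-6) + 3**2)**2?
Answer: 9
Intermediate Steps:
(O(-6) + 3**2)**2 = (-6 + 3**2)**2 = (-6 + 9)**2 = 3**2 = 9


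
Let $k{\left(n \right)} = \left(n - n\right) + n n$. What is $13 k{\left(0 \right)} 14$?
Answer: $0$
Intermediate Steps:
$k{\left(n \right)} = n^{2}$ ($k{\left(n \right)} = 0 + n^{2} = n^{2}$)
$13 k{\left(0 \right)} 14 = 13 \cdot 0^{2} \cdot 14 = 13 \cdot 0 \cdot 14 = 0 \cdot 14 = 0$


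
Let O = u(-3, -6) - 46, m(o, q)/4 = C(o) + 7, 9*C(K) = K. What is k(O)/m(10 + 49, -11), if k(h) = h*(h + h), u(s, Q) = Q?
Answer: 6084/61 ≈ 99.738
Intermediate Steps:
C(K) = K/9
m(o, q) = 28 + 4*o/9 (m(o, q) = 4*(o/9 + 7) = 4*(7 + o/9) = 28 + 4*o/9)
O = -52 (O = -6 - 46 = -52)
k(h) = 2*h² (k(h) = h*(2*h) = 2*h²)
k(O)/m(10 + 49, -11) = (2*(-52)²)/(28 + 4*(10 + 49)/9) = (2*2704)/(28 + (4/9)*59) = 5408/(28 + 236/9) = 5408/(488/9) = 5408*(9/488) = 6084/61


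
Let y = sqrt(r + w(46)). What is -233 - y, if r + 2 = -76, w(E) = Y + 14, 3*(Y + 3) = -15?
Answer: -233 - 6*I*sqrt(2) ≈ -233.0 - 8.4853*I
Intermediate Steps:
Y = -8 (Y = -3 + (1/3)*(-15) = -3 - 5 = -8)
w(E) = 6 (w(E) = -8 + 14 = 6)
r = -78 (r = -2 - 76 = -78)
y = 6*I*sqrt(2) (y = sqrt(-78 + 6) = sqrt(-72) = 6*I*sqrt(2) ≈ 8.4853*I)
-233 - y = -233 - 6*I*sqrt(2)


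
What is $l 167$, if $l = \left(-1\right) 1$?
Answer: $-167$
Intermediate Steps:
$l = -1$
$l 167 = \left(-1\right) 167 = -167$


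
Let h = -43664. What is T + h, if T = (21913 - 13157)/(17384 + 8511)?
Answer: -1130670524/25895 ≈ -43664.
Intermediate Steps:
T = 8756/25895 ≈ 0.33813
T + h = 8756/25895 - 43664 = -1130670524/25895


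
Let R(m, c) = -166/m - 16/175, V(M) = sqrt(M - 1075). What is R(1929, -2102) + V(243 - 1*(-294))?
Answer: -59914/337575 + I*sqrt(538) ≈ -0.17748 + 23.195*I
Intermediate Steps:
V(M) = sqrt(-1075 + M)
R(m, c) = -16/175 - 166/m (R(m, c) = -166/m - 16*1/175 = -166/m - 16/175 = -16/175 - 166/m)
R(1929, -2102) + V(243 - 1*(-294)) = (-16/175 - 166/1929) + sqrt(-1075 + (243 - 1*(-294))) = (-16/175 - 166*1/1929) + sqrt(-1075 + (243 + 294)) = (-16/175 - 166/1929) + sqrt(-1075 + 537) = -59914/337575 + sqrt(-538) = -59914/337575 + I*sqrt(538)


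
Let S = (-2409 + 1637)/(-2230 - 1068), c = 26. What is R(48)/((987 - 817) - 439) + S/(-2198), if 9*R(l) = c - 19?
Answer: -13153010/4387459671 ≈ -0.0029979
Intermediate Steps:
S = 386/1649 (S = -772/(-3298) = -772*(-1/3298) = 386/1649 ≈ 0.23408)
R(l) = 7/9 (R(l) = (26 - 19)/9 = (1/9)*7 = 7/9)
R(48)/((987 - 817) - 439) + S/(-2198) = 7/(9*((987 - 817) - 439)) + (386/1649)/(-2198) = 7/(9*(170 - 439)) + (386/1649)*(-1/2198) = (7/9)/(-269) - 193/1812251 = (7/9)*(-1/269) - 193/1812251 = -7/2421 - 193/1812251 = -13153010/4387459671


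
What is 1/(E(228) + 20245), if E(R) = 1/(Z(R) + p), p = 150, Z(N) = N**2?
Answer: 52134/1055452831 ≈ 4.9395e-5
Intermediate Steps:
E(R) = 1/(150 + R**2) (E(R) = 1/(R**2 + 150) = 1/(150 + R**2))
1/(E(228) + 20245) = 1/(1/(150 + 228**2) + 20245) = 1/(1/(150 + 51984) + 20245) = 1/(1/52134 + 20245) = 1/(1055452831/52134) = 52134/1055452831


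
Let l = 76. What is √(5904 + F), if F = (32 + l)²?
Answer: 12*√122 ≈ 132.54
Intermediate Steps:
F = 11664 (F = (32 + 76)² = 108² = 11664)
√(5904 + F) = √(5904 + 11664) = √17568 = 12*√122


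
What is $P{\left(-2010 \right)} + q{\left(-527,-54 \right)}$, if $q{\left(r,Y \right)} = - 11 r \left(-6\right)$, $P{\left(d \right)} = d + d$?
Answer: $-38802$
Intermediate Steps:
$P{\left(d \right)} = 2 d$
$q{\left(r,Y \right)} = 66 r$
$P{\left(-2010 \right)} + q{\left(-527,-54 \right)} = 2 \left(-2010\right) + 66 \left(-527\right) = -4020 - 34782 = -38802$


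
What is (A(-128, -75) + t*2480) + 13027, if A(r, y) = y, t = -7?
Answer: -4408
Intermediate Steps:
(A(-128, -75) + t*2480) + 13027 = (-75 - 7*2480) + 13027 = (-75 - 17360) + 13027 = -17435 + 13027 = -4408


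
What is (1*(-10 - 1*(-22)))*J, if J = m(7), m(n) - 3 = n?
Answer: 120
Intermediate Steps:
m(n) = 3 + n
J = 10 (J = 3 + 7 = 10)
(1*(-10 - 1*(-22)))*J = (1*(-10 - 1*(-22)))*10 = (1*(-10 + 22))*10 = (1*12)*10 = 12*10 = 120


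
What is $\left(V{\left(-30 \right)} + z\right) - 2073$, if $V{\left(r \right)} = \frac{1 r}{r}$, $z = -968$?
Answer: $-3040$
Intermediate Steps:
$V{\left(r \right)} = 1$ ($V{\left(r \right)} = \frac{r}{r} = 1$)
$\left(V{\left(-30 \right)} + z\right) - 2073 = \left(1 - 968\right) - 2073 = -967 - 2073 = -3040$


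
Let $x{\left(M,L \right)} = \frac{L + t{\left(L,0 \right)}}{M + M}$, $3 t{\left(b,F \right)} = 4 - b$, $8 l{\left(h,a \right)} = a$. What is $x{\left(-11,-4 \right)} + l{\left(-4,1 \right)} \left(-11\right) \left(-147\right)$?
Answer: $\frac{53377}{264} \approx 202.19$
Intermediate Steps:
$l{\left(h,a \right)} = \frac{a}{8}$
$t{\left(b,F \right)} = \frac{4}{3} - \frac{b}{3}$ ($t{\left(b,F \right)} = \frac{4 - b}{3} = \frac{4}{3} - \frac{b}{3}$)
$x{\left(M,L \right)} = \frac{\frac{4}{3} + \frac{2 L}{3}}{2 M}$ ($x{\left(M,L \right)} = \frac{L - \left(- \frac{4}{3} + \frac{L}{3}\right)}{M + M} = \frac{\frac{4}{3} + \frac{2 L}{3}}{2 M}$)
$x{\left(-11,-4 \right)} + l{\left(-4,1 \right)} \left(-11\right) \left(-147\right) = \frac{2 - 4}{3 \left(-11\right)} + \frac{1}{8} \cdot 1 \left(-11\right) \left(-147\right) = \frac{1}{3} \left(- \frac{1}{11}\right) \left(-2\right) + \frac{1}{8} \left(-11\right) \left(-147\right) = \frac{2}{33} - - \frac{1617}{8} = \frac{2}{33} + \frac{1617}{8} = \frac{53377}{264}$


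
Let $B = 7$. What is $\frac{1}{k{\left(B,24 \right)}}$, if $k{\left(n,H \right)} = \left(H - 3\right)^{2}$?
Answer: $\frac{1}{441} \approx 0.0022676$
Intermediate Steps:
$k{\left(n,H \right)} = \left(-3 + H\right)^{2}$
$\frac{1}{k{\left(B,24 \right)}} = \frac{1}{\left(-3 + 24\right)^{2}} = \frac{1}{21^{2}} = \frac{1}{441}$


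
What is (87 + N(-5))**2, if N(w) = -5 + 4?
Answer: 7396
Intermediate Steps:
N(w) = -1
(87 + N(-5))**2 = (87 - 1)**2 = 86**2 = 7396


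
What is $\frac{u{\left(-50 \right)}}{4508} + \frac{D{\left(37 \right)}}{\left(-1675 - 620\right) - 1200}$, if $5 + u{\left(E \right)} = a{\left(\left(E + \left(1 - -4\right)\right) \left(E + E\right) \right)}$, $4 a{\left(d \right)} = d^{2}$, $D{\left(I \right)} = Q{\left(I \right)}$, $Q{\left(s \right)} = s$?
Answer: $\frac{17693253229}{15755460} \approx 1123.0$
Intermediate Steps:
$D{\left(I \right)} = I$
$a{\left(d \right)} = \frac{d^{2}}{4}$
$u{\left(E \right)} = -5 + E^{2} \left(5 + E\right)^{2}$ ($u{\left(E \right)} = -5 + \frac{\left(\left(E + \left(1 - -4\right)\right) \left(E + E\right)\right)^{2}}{4} = -5 + \frac{\left(\left(E + \left(1 + 4\right)\right) 2 E\right)^{2}}{4} = -5 + \frac{\left(\left(E + 5\right) 2 E\right)^{2}}{4} = -5 + \frac{\left(\left(5 + E\right) 2 E\right)^{2}}{4} = -5 + \frac{\left(2 E \left(5 + E\right)\right)^{2}}{4} = -5 + \frac{4 E^{2} \left(5 + E\right)^{2}}{4} = -5 + E^{2} \left(5 + E\right)^{2}$)
$\frac{u{\left(-50 \right)}}{4508} + \frac{D{\left(37 \right)}}{\left(-1675 - 620\right) - 1200} = \frac{-5 + \left(-50\right)^{2} \left(5 - 50\right)^{2}}{4508} + \frac{37}{\left(-1675 - 620\right) - 1200} = \left(-5 + 2500 \left(-45\right)^{2}\right) \frac{1}{4508} + \frac{37}{-2295 - 1200} = \left(-5 + 2500 \cdot 2025\right) \frac{1}{4508} + \frac{37}{-3495} = \left(-5 + 5062500\right) \frac{1}{4508} + 37 \left(- \frac{1}{3495}\right) = 5062495 \cdot \frac{1}{4508} - \frac{37}{3495} = \frac{5062495}{4508} - \frac{37}{3495} = \frac{17693253229}{15755460}$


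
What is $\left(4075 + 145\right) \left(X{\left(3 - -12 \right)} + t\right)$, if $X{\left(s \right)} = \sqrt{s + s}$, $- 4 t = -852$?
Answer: $898860 + 4220 \sqrt{30} \approx 9.2197 \cdot 10^{5}$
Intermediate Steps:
$t = 213$ ($t = \left(- \frac{1}{4}\right) \left(-852\right) = 213$)
$X{\left(s \right)} = \sqrt{2} \sqrt{s}$ ($X{\left(s \right)} = \sqrt{2 s} = \sqrt{2} \sqrt{s}$)
$\left(4075 + 145\right) \left(X{\left(3 - -12 \right)} + t\right) = \left(4075 + 145\right) \left(\sqrt{2} \sqrt{3 - -12} + 213\right) = 4220 \left(\sqrt{2} \sqrt{3 + 12} + 213\right) = 4220 \left(\sqrt{2} \sqrt{15} + 213\right) = 4220 \left(\sqrt{30} + 213\right) = 4220 \left(213 + \sqrt{30}\right) = 898860 + 4220 \sqrt{30}$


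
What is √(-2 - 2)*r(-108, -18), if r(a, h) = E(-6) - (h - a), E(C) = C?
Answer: -192*I ≈ -192.0*I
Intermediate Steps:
r(a, h) = -6 + a - h (r(a, h) = -6 - (h - a) = -6 + (a - h) = -6 + a - h)
√(-2 - 2)*r(-108, -18) = √(-2 - 2)*(-6 - 108 - 1*(-18)) = √(-4)*(-6 - 108 + 18) = (2*I)*(-96) = -192*I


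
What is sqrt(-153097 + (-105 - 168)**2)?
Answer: 2*I*sqrt(19642) ≈ 280.3*I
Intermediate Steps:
sqrt(-153097 + (-105 - 168)**2) = sqrt(-153097 + (-273)**2) = sqrt(-153097 + 74529) = sqrt(-78568) = 2*I*sqrt(19642)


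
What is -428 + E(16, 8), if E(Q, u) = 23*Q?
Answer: -60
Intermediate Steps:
-428 + E(16, 8) = -428 + 23*16 = -428 + 368 = -60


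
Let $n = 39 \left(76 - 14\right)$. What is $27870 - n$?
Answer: $25452$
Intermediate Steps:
$n = 2418$ ($n = 39 \cdot 62 = 2418$)
$27870 - n = 27870 - 2418 = 25452$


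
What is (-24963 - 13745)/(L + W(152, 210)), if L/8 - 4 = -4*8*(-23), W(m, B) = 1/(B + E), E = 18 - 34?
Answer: -7509352/1148481 ≈ -6.5385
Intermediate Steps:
E = -16
W(m, B) = 1/(-16 + B) (W(m, B) = 1/(B - 16) = 1/(-16 + B))
L = 5920 (L = 32 + 8*(-4*8*(-23)) = 32 + 8*(-32*(-23)) = 32 + 8*736 = 32 + 5888 = 5920)
(-24963 - 13745)/(L + W(152, 210)) = (-24963 - 13745)/(5920 + 1/(-16 + 210)) = -38708/(5920 + 1/194) = -38708/1148481/194 = -38708*194/1148481 = -7509352/1148481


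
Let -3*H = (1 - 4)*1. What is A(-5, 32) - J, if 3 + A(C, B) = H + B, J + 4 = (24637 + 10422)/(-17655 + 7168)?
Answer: 391617/10487 ≈ 37.343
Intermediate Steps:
J = -77007/10487 (J = -4 + (24637 + 10422)/(-17655 + 7168) = -4 + 35059/(-10487) = -4 + 35059*(-1/10487) = -4 - 35059/10487 = -77007/10487 ≈ -7.3431)
H = 1 (H = -(1 - 4)/3 = -(-1) = -1/3*(-3) = 1)
A(C, B) = -2 + B (A(C, B) = -3 + (1 + B) = -2 + B)
A(-5, 32) - J = (-2 + 32) - 1*(-77007/10487) = 30 + 77007/10487 = 391617/10487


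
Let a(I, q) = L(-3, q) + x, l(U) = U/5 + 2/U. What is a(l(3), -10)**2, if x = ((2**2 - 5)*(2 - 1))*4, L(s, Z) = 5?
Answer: 1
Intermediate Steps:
l(U) = 2/U + U/5 (l(U) = U*(1/5) + 2/U = U/5 + 2/U = 2/U + U/5)
x = -4 (x = ((4 - 5)*1)*4 = -1*1*4 = -1*4 = -4)
a(I, q) = 1 (a(I, q) = 5 - 4 = 1)
a(l(3), -10)**2 = 1**2 = 1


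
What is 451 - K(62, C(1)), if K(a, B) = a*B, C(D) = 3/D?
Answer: 265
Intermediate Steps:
K(a, B) = B*a
451 - K(62, C(1)) = 451 - 3/1*62 = 451 - 3*1*62 = 451 - 3*62 = 451 - 1*186 = 451 - 186 = 265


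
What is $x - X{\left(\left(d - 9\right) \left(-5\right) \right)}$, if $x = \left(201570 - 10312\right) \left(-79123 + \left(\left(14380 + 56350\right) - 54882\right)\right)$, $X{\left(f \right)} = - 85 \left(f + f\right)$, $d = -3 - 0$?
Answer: $-12101839750$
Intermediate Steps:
$d = -3$ ($d = -3 + 0 = -3$)
$X{\left(f \right)} = - 170 f$ ($X{\left(f \right)} = - 85 \cdot 2 f = - 170 f$)
$x = -12101849950$ ($x = 191258 \left(-79123 + \left(70730 - 54882\right)\right) = 191258 \left(-79123 + 15848\right) = 191258 \left(-63275\right) = -12101849950$)
$x - X{\left(\left(d - 9\right) \left(-5\right) \right)} = -12101849950 - - 170 \left(-3 - 9\right) \left(-5\right) = -12101849950 - - 170 \left(\left(-12\right) \left(-5\right)\right) = -12101849950 - \left(-170\right) 60 = -12101849950 - -10200 = -12101849950 + 10200 = -12101839750$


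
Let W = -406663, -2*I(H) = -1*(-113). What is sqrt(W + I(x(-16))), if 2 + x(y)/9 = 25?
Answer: I*sqrt(1626878)/2 ≈ 637.75*I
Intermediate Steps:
x(y) = 207 (x(y) = -18 + 9*25 = -18 + 225 = 207)
I(H) = -113/2 (I(H) = -(-1)*(-113)/2 = -1/2*113 = -113/2)
sqrt(W + I(x(-16))) = sqrt(-406663 - 113/2) = sqrt(-813439/2) = I*sqrt(1626878)/2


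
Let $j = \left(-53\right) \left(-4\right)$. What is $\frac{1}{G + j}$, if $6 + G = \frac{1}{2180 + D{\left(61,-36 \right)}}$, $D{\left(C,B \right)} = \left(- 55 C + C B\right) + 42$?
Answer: $\frac{3329}{685773} \approx 0.0048544$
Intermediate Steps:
$D{\left(C,B \right)} = 42 - 55 C + B C$ ($D{\left(C,B \right)} = \left(- 55 C + B C\right) + 42 = 42 - 55 C + B C$)
$j = 212$
$G = - \frac{19975}{3329}$ ($G = -6 + \frac{1}{2180 - 5509} = -6 + \frac{1}{-3329} = -6 - \frac{1}{3329} = - \frac{19975}{3329} \approx -6.0003$)
$\frac{1}{G + j} = \frac{1}{- \frac{19975}{3329} + 212} = \frac{1}{\frac{685773}{3329}} = \frac{3329}{685773}$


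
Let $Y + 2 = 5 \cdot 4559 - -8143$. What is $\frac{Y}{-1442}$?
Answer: $- \frac{15468}{721} \approx -21.454$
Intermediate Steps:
$Y = 30936$ ($Y = -2 + \left(5 \cdot 4559 - -8143\right) = -2 + \left(22795 + 8143\right) = -2 + 30938 = 30936$)
$\frac{Y}{-1442} = \frac{30936}{-1442} = 30936 \left(- \frac{1}{1442}\right) = - \frac{15468}{721}$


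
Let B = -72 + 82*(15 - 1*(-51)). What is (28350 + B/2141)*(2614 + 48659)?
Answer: 3112409024370/2141 ≈ 1.4537e+9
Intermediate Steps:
B = 5340 (B = -72 + 82*(15 + 51) = -72 + 82*66 = -72 + 5412 = 5340)
(28350 + B/2141)*(2614 + 48659) = (28350 + 5340/2141)*(2614 + 48659) = (28350 + 5340*(1/2141))*51273 = (28350 + 5340/2141)*51273 = (60702690/2141)*51273 = 3112409024370/2141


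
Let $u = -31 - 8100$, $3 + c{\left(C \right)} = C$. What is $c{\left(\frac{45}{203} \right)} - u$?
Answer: $\frac{1650029}{203} \approx 8128.2$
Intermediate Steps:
$c{\left(C \right)} = -3 + C$
$u = -8131$ ($u = -31 - 8100 = -8131$)
$c{\left(\frac{45}{203} \right)} - u = \left(-3 + \frac{45}{203}\right) - -8131 = \left(-3 + 45 \cdot \frac{1}{203}\right) + 8131 = \left(-3 + \frac{45}{203}\right) + 8131 = - \frac{564}{203} + 8131 = \frac{1650029}{203}$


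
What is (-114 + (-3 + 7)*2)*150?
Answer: -15900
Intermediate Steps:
(-114 + (-3 + 7)*2)*150 = (-114 + 4*2)*150 = (-114 + 8)*150 = -106*150 = -15900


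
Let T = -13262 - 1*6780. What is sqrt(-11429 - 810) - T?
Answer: 20042 + I*sqrt(12239) ≈ 20042.0 + 110.63*I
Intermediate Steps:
T = -20042 (T = -13262 - 6780 = -20042)
sqrt(-11429 - 810) - T = sqrt(-11429 - 810) - 1*(-20042) = sqrt(-12239) + 20042 = I*sqrt(12239) + 20042 = 20042 + I*sqrt(12239)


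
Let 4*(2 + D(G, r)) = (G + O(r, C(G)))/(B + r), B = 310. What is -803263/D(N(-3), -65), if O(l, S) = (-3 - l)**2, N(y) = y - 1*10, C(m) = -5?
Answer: -787197740/1871 ≈ -4.2074e+5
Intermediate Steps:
N(y) = -10 + y (N(y) = y - 10 = -10 + y)
D(G, r) = -2 + (G + (3 + r)**2)/(4*(310 + r)) (D(G, r) = -2 + ((G + (3 + r)**2)/(310 + r))/4 = -2 + (G + (3 + r)**2)/(4*(310 + r)))
-803263/D(N(-3), -65) = -803263*4*(310 - 65)/(-2471 + (-10 - 3) + (-65)**2 - 2*(-65)) = -803263*980/(-2471 - 13 + 4225 + 130) = -803263/((1/4)*(1/245)*1871) = -803263/1871/980 = -803263*980/1871 = -787197740/1871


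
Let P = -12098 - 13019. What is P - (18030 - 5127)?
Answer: -38020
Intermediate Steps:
P = -25117
P - (18030 - 5127) = -25117 - (18030 - 5127) = -25117 - 1*12903 = -25117 - 12903 = -38020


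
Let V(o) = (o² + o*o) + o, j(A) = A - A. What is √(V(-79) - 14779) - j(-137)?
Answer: 6*I*√66 ≈ 48.744*I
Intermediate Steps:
j(A) = 0
V(o) = o + 2*o² (V(o) = (o² + o²) + o = 2*o² + o = o + 2*o²)
√(V(-79) - 14779) - j(-137) = √(-79*(1 + 2*(-79)) - 14779) - 1*0 = √(-79*(1 - 158) - 14779) + 0 = √(-79*(-157) - 14779) + 0 = √(12403 - 14779) + 0 = √(-2376) + 0 = 6*I*√66 + 0 = 6*I*√66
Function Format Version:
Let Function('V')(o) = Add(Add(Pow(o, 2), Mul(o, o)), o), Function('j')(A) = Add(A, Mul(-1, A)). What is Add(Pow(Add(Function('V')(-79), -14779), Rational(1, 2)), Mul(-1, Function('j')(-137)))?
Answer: Mul(6, I, Pow(66, Rational(1, 2))) ≈ Mul(48.744, I)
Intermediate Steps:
Function('j')(A) = 0
Function('V')(o) = Add(o, Mul(2, Pow(o, 2))) (Function('V')(o) = Add(Add(Pow(o, 2), Pow(o, 2)), o) = Add(Mul(2, Pow(o, 2)), o) = Add(o, Mul(2, Pow(o, 2))))
Add(Pow(Add(Function('V')(-79), -14779), Rational(1, 2)), Mul(-1, Function('j')(-137))) = Add(Pow(Add(Mul(-79, Add(1, Mul(2, -79))), -14779), Rational(1, 2)), Mul(-1, 0)) = Add(Pow(Add(Mul(-79, Add(1, -158)), -14779), Rational(1, 2)), 0) = Add(Pow(Add(Mul(-79, -157), -14779), Rational(1, 2)), 0) = Add(Pow(Add(12403, -14779), Rational(1, 2)), 0) = Add(Pow(-2376, Rational(1, 2)), 0) = Add(Mul(6, I, Pow(66, Rational(1, 2))), 0) = Mul(6, I, Pow(66, Rational(1, 2)))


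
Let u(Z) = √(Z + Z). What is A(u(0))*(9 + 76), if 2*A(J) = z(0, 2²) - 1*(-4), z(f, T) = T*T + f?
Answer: 850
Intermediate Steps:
z(f, T) = f + T² (z(f, T) = T² + f = f + T²)
u(Z) = √2*√Z (u(Z) = √(2*Z) = √2*√Z)
A(J) = 10 (A(J) = ((0 + (2²)²) - 1*(-4))/2 = ((0 + 4²) + 4)/2 = ((0 + 16) + 4)/2 = (16 + 4)/2 = (½)*20 = 10)
A(u(0))*(9 + 76) = 10*(9 + 76) = 10*85 = 850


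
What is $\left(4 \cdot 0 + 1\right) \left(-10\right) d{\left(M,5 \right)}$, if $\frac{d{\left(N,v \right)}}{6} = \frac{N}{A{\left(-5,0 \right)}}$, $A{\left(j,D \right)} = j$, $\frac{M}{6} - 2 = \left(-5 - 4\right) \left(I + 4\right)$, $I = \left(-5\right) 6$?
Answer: $16992$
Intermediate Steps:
$I = -30$
$M = 1416$ ($M = 12 + 6 \left(-5 - 4\right) \left(-30 + 4\right) = 12 + 6 \left(\left(-9\right) \left(-26\right)\right) = 12 + 6 \cdot 234 = 12 + 1404 = 1416$)
$d{\left(N,v \right)} = - \frac{6 N}{5}$ ($d{\left(N,v \right)} = 6 \frac{N}{-5} = 6 N \left(- \frac{1}{5}\right) = 6 \left(- \frac{N}{5}\right) = - \frac{6 N}{5}$)
$\left(4 \cdot 0 + 1\right) \left(-10\right) d{\left(M,5 \right)} = \left(4 \cdot 0 + 1\right) \left(-10\right) \left(\left(- \frac{6}{5}\right) 1416\right) = \left(0 + 1\right) \left(-10\right) \left(- \frac{8496}{5}\right) = 1 \left(-10\right) \left(- \frac{8496}{5}\right) = \left(-10\right) \left(- \frac{8496}{5}\right) = 16992$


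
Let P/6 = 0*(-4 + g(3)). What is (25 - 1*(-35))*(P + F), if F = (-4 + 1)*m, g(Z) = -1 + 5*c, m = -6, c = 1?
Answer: 1080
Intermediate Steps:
g(Z) = 4 (g(Z) = -1 + 5*1 = -1 + 5 = 4)
F = 18 (F = (-4 + 1)*(-6) = -3*(-6) = 18)
P = 0 (P = 6*(0*(-4 + 4)) = 6*(0*0) = 6*0 = 0)
(25 - 1*(-35))*(P + F) = (25 - 1*(-35))*(0 + 18) = (25 + 35)*18 = 60*18 = 1080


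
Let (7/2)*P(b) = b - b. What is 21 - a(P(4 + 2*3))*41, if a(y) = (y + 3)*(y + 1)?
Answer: -102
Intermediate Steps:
P(b) = 0 (P(b) = 2*(b - b)/7 = (2/7)*0 = 0)
a(y) = (1 + y)*(3 + y) (a(y) = (3 + y)*(1 + y) = (1 + y)*(3 + y))
21 - a(P(4 + 2*3))*41 = 21 - (3 + 0**2 + 4*0)*41 = 21 - (3 + 0 + 0)*41 = 21 - 1*3*41 = 21 - 3*41 = 21 - 123 = -102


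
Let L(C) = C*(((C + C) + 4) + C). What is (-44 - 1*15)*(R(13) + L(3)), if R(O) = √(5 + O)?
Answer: -2301 - 177*√2 ≈ -2551.3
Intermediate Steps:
L(C) = C*(4 + 3*C) (L(C) = C*((2*C + 4) + C) = C*((4 + 2*C) + C) = C*(4 + 3*C))
(-44 - 1*15)*(R(13) + L(3)) = (-44 - 1*15)*(√(5 + 13) + 3*(4 + 3*3)) = (-44 - 15)*(√18 + 3*(4 + 9)) = -59*(3*√2 + 3*13) = -59*(3*√2 + 39) = -59*(39 + 3*√2) = -2301 - 177*√2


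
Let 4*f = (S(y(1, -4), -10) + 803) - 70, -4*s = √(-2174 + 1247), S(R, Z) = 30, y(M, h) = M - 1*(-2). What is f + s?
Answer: 763/4 - 3*I*√103/4 ≈ 190.75 - 7.6117*I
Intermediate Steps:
y(M, h) = 2 + M (y(M, h) = M + 2 = 2 + M)
s = -3*I*√103/4 (s = -√(-2174 + 1247)/4 = -3*I*√103/4 ≈ -7.6117*I)
f = 763/4 (f = ((30 + 803) - 70)/4 = (833 - 70)/4 = (¼)*763 = 763/4 ≈ 190.75)
f + s = 763/4 - 3*I*√103/4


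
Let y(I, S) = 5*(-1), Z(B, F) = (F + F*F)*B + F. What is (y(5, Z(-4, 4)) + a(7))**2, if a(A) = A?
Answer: 4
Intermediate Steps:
Z(B, F) = F + B*(F + F**2) (Z(B, F) = (F + F**2)*B + F = B*(F + F**2) + F = F + B*(F + F**2))
y(I, S) = -5
(y(5, Z(-4, 4)) + a(7))**2 = (-5 + 7)**2 = 2**2 = 4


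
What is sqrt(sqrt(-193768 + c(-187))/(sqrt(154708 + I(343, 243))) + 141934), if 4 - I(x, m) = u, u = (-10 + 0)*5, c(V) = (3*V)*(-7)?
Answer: sqrt(3399500499189496 + 154762*I*sqrt(29380172842))/154762 ≈ 376.74 + 0.0014699*I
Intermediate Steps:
c(V) = -21*V
u = -50 (u = -10*5 = -50)
I(x, m) = 54 (I(x, m) = 4 - 1*(-50) = 4 + 50 = 54)
sqrt(sqrt(-193768 + c(-187))/(sqrt(154708 + I(343, 243))) + 141934) = sqrt(sqrt(-193768 - 21*(-187))/(sqrt(154708 + 54)) + 141934) = sqrt(sqrt(-193768 + 3927)/(sqrt(154762)) + 141934) = sqrt(sqrt(-189841)*(sqrt(154762)/154762) + 141934) = sqrt((I*sqrt(189841))*(sqrt(154762)/154762) + 141934) = sqrt(I*sqrt(29380172842)/154762 + 141934) = sqrt(141934 + I*sqrt(29380172842)/154762)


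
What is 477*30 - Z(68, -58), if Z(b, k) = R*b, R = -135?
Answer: 23490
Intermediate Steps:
Z(b, k) = -135*b
477*30 - Z(68, -58) = 477*30 - (-135)*68 = 14310 - 1*(-9180) = 14310 + 9180 = 23490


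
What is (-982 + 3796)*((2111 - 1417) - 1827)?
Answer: -3188262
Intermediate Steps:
(-982 + 3796)*((2111 - 1417) - 1827) = 2814*(694 - 1827) = 2814*(-1133) = -3188262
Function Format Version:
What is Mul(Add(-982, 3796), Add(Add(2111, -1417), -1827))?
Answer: -3188262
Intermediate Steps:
Mul(Add(-982, 3796), Add(Add(2111, -1417), -1827)) = Mul(2814, Add(694, -1827)) = Mul(2814, -1133) = -3188262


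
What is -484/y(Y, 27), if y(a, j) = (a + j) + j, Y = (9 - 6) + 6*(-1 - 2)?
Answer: -484/39 ≈ -12.410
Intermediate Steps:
Y = -15 (Y = 3 + 6*(-3) = 3 - 18 = -15)
y(a, j) = a + 2*j
-484/y(Y, 27) = -484/(-15 + 2*27) = -484/(-15 + 54) = -484/39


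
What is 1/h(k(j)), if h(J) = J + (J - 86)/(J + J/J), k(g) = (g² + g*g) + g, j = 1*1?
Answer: -4/71 ≈ -0.056338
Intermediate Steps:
j = 1
k(g) = g + 2*g² (k(g) = (g² + g²) + g = 2*g² + g = g + 2*g²)
h(J) = J + (-86 + J)/(1 + J) (h(J) = J + (-86 + J)/(J + 1) = J + (-86 + J)/(1 + J))
1/h(k(j)) = 1/((-86 + (1*(1 + 2*1))² + 2*(1*(1 + 2*1)))/(1 + 1*(1 + 2*1))) = 1/((-86 + (1*(1 + 2))² + 2*(1*(1 + 2)))/(1 + 1*(1 + 2))) = 1/((-86 + (1*3)² + 2*(1*3))/(1 + 1*3)) = 1/((-86 + 3² + 2*3)/(1 + 3)) = 1/((-86 + 9 + 6)/4) = 1/((¼)*(-71)) = 1/(-71/4) = -4/71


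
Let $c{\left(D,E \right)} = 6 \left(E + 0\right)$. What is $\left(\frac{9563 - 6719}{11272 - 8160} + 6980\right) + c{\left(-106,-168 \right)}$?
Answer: $\frac{4646927}{778} \approx 5972.9$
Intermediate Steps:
$c{\left(D,E \right)} = 6 E$
$\left(\frac{9563 - 6719}{11272 - 8160} + 6980\right) + c{\left(-106,-168 \right)} = \left(\frac{9563 - 6719}{11272 - 8160} + 6980\right) + 6 \left(-168\right) = \left(\frac{2844}{3112} + 6980\right) - 1008 = \left(2844 \cdot \frac{1}{3112} + 6980\right) - 1008 = \left(\frac{711}{778} + 6980\right) - 1008 = \frac{5431151}{778} - 1008 = \frac{4646927}{778}$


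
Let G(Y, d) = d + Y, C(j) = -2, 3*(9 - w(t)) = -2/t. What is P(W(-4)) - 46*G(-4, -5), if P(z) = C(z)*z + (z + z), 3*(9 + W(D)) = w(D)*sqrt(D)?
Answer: 414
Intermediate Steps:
w(t) = 9 + 2/(3*t) (w(t) = 9 - (-2)/(3*t) = 9 + 2/(3*t))
W(D) = -9 + sqrt(D)*(9 + 2/(3*D))/3 (W(D) = -9 + ((9 + 2/(3*D))*sqrt(D))/3 = -9 + (sqrt(D)*(9 + 2/(3*D)))/3 = -9 + sqrt(D)*(9 + 2/(3*D))/3)
G(Y, d) = Y + d
P(z) = 0 (P(z) = -2*z + (z + z) = -2*z + 2*z = 0)
P(W(-4)) - 46*G(-4, -5) = 0 - 46*(-4 - 5) = 0 - 46*(-9) = 0 + 414 = 414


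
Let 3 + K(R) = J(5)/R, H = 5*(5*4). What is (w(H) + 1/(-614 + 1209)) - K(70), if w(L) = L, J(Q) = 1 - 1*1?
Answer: 61286/595 ≈ 103.00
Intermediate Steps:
J(Q) = 0 (J(Q) = 1 - 1 = 0)
H = 100 (H = 5*20 = 100)
K(R) = -3 (K(R) = -3 + 0/R = -3 + 0 = -3)
(w(H) + 1/(-614 + 1209)) - K(70) = (100 + 1/(-614 + 1209)) - 1*(-3) = (100 + 1/595) + 3 = 59501/595 + 3 = 61286/595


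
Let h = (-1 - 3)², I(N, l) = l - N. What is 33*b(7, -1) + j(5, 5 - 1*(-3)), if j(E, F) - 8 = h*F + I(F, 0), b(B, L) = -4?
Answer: -4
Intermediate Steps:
h = 16 (h = (-4)² = 16)
j(E, F) = 8 + 15*F (j(E, F) = 8 + (16*F + (0 - F)) = 8 + (16*F - F) = 8 + 15*F)
33*b(7, -1) + j(5, 5 - 1*(-3)) = 33*(-4) + (8 + 15*(5 - 1*(-3))) = -132 + (8 + 15*(5 + 3)) = -132 + (8 + 15*8) = -132 + (8 + 120) = -132 + 128 = -4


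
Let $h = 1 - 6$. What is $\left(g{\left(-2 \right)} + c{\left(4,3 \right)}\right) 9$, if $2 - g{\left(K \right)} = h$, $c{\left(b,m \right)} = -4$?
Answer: $27$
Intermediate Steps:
$h = -5$ ($h = 1 - 6 = -5$)
$g{\left(K \right)} = 7$ ($g{\left(K \right)} = 2 - -5 = 2 + 5 = 7$)
$\left(g{\left(-2 \right)} + c{\left(4,3 \right)}\right) 9 = \left(7 - 4\right) 9 = 3 \cdot 9 = 27$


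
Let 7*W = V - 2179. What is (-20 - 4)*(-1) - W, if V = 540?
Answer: 1807/7 ≈ 258.14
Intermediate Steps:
W = -1639/7 (W = (540 - 2179)/7 = (⅐)*(-1639) = -1639/7 ≈ -234.14)
(-20 - 4)*(-1) - W = (-20 - 4)*(-1) - 1*(-1639/7) = -24*(-1) + 1639/7 = 24 + 1639/7 = 1807/7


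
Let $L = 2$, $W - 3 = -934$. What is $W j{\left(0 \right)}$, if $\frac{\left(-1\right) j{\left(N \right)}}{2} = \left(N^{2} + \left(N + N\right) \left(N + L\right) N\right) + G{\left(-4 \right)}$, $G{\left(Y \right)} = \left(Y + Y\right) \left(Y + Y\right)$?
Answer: $119168$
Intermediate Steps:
$W = -931$ ($W = 3 - 934 = -931$)
$G{\left(Y \right)} = 4 Y^{2}$ ($G{\left(Y \right)} = 2 Y 2 Y = 4 Y^{2}$)
$j{\left(N \right)} = -128 - 2 N^{2} - 4 N^{2} \left(2 + N\right)$ ($j{\left(N \right)} = - 2 \left(\left(N^{2} + \left(N + N\right) \left(N + 2\right) N\right) + 4 \left(-4\right)^{2}\right) = - 2 \left(\left(N^{2} + 2 N \left(2 + N\right) N\right) + 4 \cdot 16\right) = - 2 \left(\left(N^{2} + 2 N \left(2 + N\right) N\right) + 64\right) = - 2 \left(\left(N^{2} + 2 N^{2} \left(2 + N\right)\right) + 64\right) = - 2 \left(64 + N^{2} + 2 N^{2} \left(2 + N\right)\right) = -128 - 2 N^{2} - 4 N^{2} \left(2 + N\right)$)
$W j{\left(0 \right)} = - 931 \left(-128 - 10 \cdot 0^{2} - 4 \cdot 0^{3}\right) = - 931 \left(-128 - 0 - 0\right) = - 931 \left(-128 + 0 + 0\right) = \left(-931\right) \left(-128\right) = 119168$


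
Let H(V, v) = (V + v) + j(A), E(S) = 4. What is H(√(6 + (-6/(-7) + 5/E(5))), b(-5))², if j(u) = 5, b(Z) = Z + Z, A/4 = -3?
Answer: (70 - √1589)²/196 ≈ 4.6341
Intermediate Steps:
A = -12 (A = 4*(-3) = -12)
b(Z) = 2*Z
H(V, v) = 5 + V + v (H(V, v) = (V + v) + 5 = 5 + V + v)
H(√(6 + (-6/(-7) + 5/E(5))), b(-5))² = (5 + √(6 + (-6/(-7) + 5/4)) + 2*(-5))² = (5 + √(6 + (-6*(-⅐) + 5*(¼))) - 10)² = (5 + √(6 + (6/7 + 5/4)) - 10)² = (5 + √(6 + 59/28) - 10)² = (5 + √(227/28) - 10)² = (5 + √1589/14 - 10)² = (-5 + √1589/14)²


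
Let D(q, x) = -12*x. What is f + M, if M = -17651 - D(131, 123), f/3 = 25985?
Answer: 61780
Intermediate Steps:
f = 77955 (f = 3*25985 = 77955)
M = -16175 (M = -17651 - (-12)*123 = -17651 - 1*(-1476) = -17651 + 1476 = -16175)
f + M = 77955 - 16175 = 61780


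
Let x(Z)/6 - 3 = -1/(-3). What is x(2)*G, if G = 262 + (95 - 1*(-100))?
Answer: 9140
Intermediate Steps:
x(Z) = 20 (x(Z) = 18 + 6*(-1/(-3)) = 18 + 6*(-1*(-⅓)) = 18 + 6*(⅓) = 18 + 2 = 20)
G = 457 (G = 262 + (95 + 100) = 262 + 195 = 457)
x(2)*G = 20*457 = 9140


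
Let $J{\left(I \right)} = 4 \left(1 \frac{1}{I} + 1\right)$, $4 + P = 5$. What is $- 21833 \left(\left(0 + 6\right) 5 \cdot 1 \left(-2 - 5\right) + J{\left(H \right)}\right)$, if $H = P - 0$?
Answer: $4410266$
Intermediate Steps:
$P = 1$ ($P = -4 + 5 = 1$)
$H = 1$ ($H = 1 - 0 = 1 + 0 = 1$)
$J{\left(I \right)} = 4 + \frac{4}{I}$ ($J{\left(I \right)} = 4 \left(\frac{1}{I} + 1\right) = 4 \left(1 + \frac{1}{I}\right) = 4 + \frac{4}{I}$)
$- 21833 \left(\left(0 + 6\right) 5 \cdot 1 \left(-2 - 5\right) + J{\left(H \right)}\right) = - 21833 \left(\left(0 + 6\right) 5 \cdot 1 \left(-2 - 5\right) + \left(4 + \frac{4}{1}\right)\right) = - 21833 \left(6 \cdot 5 \cdot 1 \left(-7\right) + \left(4 + 4 \cdot 1\right)\right) = - 21833 \left(30 \left(-7\right) + \left(4 + 4\right)\right) = - 21833 \left(-210 + 8\right) = \left(-21833\right) \left(-202\right) = 4410266$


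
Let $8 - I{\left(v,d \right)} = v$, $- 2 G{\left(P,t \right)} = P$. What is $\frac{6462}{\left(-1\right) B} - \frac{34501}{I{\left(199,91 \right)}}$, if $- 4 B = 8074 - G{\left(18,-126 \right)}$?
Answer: $\frac{283808551}{1543853} \approx 183.83$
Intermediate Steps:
$G{\left(P,t \right)} = - \frac{P}{2}$
$I{\left(v,d \right)} = 8 - v$
$B = - \frac{8083}{4}$ ($B = - \frac{8074 - \left(- \frac{1}{2}\right) 18}{4} = - \frac{8074 - -9}{4} = - \frac{8074 + 9}{4} = \left(- \frac{1}{4}\right) 8083 = - \frac{8083}{4} \approx -2020.8$)
$\frac{6462}{\left(-1\right) B} - \frac{34501}{I{\left(199,91 \right)}} = \frac{6462}{\left(-1\right) \left(- \frac{8083}{4}\right)} - \frac{34501}{8 - 199} = \frac{6462}{\frac{8083}{4}} - \frac{34501}{8 - 199} = 6462 \cdot \frac{4}{8083} - \frac{34501}{-191} = \frac{25848}{8083} - - \frac{34501}{191} = \frac{25848}{8083} + \frac{34501}{191} = \frac{283808551}{1543853}$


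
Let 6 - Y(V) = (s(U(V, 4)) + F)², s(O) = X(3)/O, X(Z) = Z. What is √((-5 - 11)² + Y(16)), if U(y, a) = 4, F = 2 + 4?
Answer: √3463/4 ≈ 14.712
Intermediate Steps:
F = 6
s(O) = 3/O
Y(V) = -633/16 (Y(V) = 6 - (3/4 + 6)² = 6 - (3*(¼) + 6)² = 6 - (¾ + 6)² = 6 - (27/4)² = 6 - 1*729/16 = 6 - 729/16 = -633/16)
√((-5 - 11)² + Y(16)) = √((-5 - 11)² - 633/16) = √((-16)² - 633/16) = √(256 - 633/16) = √(3463/16) = √3463/4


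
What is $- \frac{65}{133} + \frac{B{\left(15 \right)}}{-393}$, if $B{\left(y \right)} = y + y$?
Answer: $- \frac{9845}{17423} \approx -0.56506$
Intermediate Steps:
$B{\left(y \right)} = 2 y$
$- \frac{65}{133} + \frac{B{\left(15 \right)}}{-393} = - \frac{65}{133} + \frac{2 \cdot 15}{-393} = \left(-65\right) \frac{1}{133} + 30 \left(- \frac{1}{393}\right) = - \frac{65}{133} - \frac{10}{131} = - \frac{9845}{17423}$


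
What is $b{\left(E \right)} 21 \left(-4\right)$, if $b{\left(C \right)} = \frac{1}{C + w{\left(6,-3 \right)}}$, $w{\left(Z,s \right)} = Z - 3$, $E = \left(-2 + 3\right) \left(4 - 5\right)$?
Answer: $-42$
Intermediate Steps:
$E = -1$ ($E = 1 \left(-1\right) = -1$)
$w{\left(Z,s \right)} = -3 + Z$ ($w{\left(Z,s \right)} = Z - 3 = -3 + Z$)
$b{\left(C \right)} = \frac{1}{3 + C}$ ($b{\left(C \right)} = \frac{1}{C + \left(-3 + 6\right)} = \frac{1}{C + 3} = \frac{1}{3 + C}$)
$b{\left(E \right)} 21 \left(-4\right) = \frac{1}{3 - 1} \cdot 21 \left(-4\right) = \frac{1}{2} \cdot 21 \left(-4\right) = \frac{21}{2} \left(-4\right) = -42$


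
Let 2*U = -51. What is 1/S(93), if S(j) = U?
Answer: -2/51 ≈ -0.039216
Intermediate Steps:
U = -51/2 (U = (1/2)*(-51) = -51/2 ≈ -25.500)
S(j) = -51/2
1/S(93) = 1/(-51/2) = -2/51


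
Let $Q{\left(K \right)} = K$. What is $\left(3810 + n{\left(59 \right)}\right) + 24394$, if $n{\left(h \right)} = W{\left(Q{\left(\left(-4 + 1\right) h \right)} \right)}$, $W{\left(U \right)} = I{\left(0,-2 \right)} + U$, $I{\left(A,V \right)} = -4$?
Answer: $28023$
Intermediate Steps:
$W{\left(U \right)} = -4 + U$
$n{\left(h \right)} = -4 - 3 h$ ($n{\left(h \right)} = -4 + \left(-4 + 1\right) h = -4 - 3 h$)
$\left(3810 + n{\left(59 \right)}\right) + 24394 = \left(3810 - 181\right) + 24394 = 3629 + 24394 = 28023$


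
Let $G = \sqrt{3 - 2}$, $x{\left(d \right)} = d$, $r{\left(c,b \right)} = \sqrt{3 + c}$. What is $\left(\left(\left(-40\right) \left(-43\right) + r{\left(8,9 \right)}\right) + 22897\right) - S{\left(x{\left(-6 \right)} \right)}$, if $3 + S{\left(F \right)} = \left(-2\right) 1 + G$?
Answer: $24621 + \sqrt{11} \approx 24624.0$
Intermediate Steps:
$G = 1$ ($G = \sqrt{1} = 1$)
$S{\left(F \right)} = -4$ ($S{\left(F \right)} = -3 + \left(\left(-2\right) 1 + 1\right) = -3 + \left(-2 + 1\right) = -3 - 1 = -4$)
$\left(\left(\left(-40\right) \left(-43\right) + r{\left(8,9 \right)}\right) + 22897\right) - S{\left(x{\left(-6 \right)} \right)} = \left(\left(\left(-40\right) \left(-43\right) + \sqrt{3 + 8}\right) + 22897\right) - -4 = \left(\left(1720 + \sqrt{11}\right) + 22897\right) + 4 = \left(24617 + \sqrt{11}\right) + 4 = 24621 + \sqrt{11}$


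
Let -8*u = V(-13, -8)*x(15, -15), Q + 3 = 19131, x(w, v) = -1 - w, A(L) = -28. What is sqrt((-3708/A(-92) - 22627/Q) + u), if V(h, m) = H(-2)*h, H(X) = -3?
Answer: sqrt(937846246470)/66948 ≈ 14.465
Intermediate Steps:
Q = 19128 (Q = -3 + 19131 = 19128)
V(h, m) = -3*h
u = 78 (u = -(-3*(-13))*(-1 - 1*15)/8 = -39*(-1 - 15)/8 = -39*(-16)/8 = -1/8*(-624) = 78)
sqrt((-3708/A(-92) - 22627/Q) + u) = sqrt((-3708/(-28) - 22627/19128) + 78) = sqrt((-3708*(-1/28) - 22627*1/19128) + 78) = sqrt((927/7 - 22627/19128) + 78) = sqrt(17573267/133896 + 78) = sqrt(28017155/133896) = sqrt(937846246470)/66948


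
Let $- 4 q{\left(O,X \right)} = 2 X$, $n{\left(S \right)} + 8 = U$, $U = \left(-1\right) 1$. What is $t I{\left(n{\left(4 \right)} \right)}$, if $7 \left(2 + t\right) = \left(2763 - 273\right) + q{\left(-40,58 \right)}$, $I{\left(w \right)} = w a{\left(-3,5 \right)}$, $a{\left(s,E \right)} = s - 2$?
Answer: $\frac{110115}{7} \approx 15731.0$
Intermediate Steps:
$U = -1$
$n{\left(S \right)} = -9$ ($n{\left(S \right)} = -8 - 1 = -9$)
$q{\left(O,X \right)} = - \frac{X}{2}$ ($q{\left(O,X \right)} = - \frac{2 X}{4} = - \frac{X}{2}$)
$a{\left(s,E \right)} = -2 + s$
$I{\left(w \right)} = - 5 w$ ($I{\left(w \right)} = w \left(-2 - 3\right) = w \left(-5\right) = - 5 w$)
$t = \frac{2447}{7}$ ($t = -2 + \frac{\left(2763 - 273\right) - 29}{7} = -2 + \frac{2490 - 29}{7} = -2 + \frac{1}{7} \cdot 2461 = -2 + \frac{2461}{7} = \frac{2447}{7} \approx 349.57$)
$t I{\left(n{\left(4 \right)} \right)} = \frac{2447 \left(\left(-5\right) \left(-9\right)\right)}{7} = \frac{2447}{7} \cdot 45 = \frac{110115}{7}$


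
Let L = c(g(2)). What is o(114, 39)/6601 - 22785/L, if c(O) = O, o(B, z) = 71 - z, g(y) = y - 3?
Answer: 150403817/6601 ≈ 22785.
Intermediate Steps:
g(y) = -3 + y
L = -1 (L = -3 + 2 = -1)
o(114, 39)/6601 - 22785/L = (71 - 1*39)/6601 - 22785/(-1) = (71 - 39)*(1/6601) - 22785*(-1) = 32*(1/6601) + 22785 = 32/6601 + 22785 = 150403817/6601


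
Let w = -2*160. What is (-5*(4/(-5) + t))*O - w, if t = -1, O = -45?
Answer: -85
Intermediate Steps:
w = -320
(-5*(4/(-5) + t))*O - w = -5*(4/(-5) - 1)*(-45) - 1*(-320) = -5*(4*(-⅕) - 1)*(-45) + 320 = -5*(-⅘ - 1)*(-45) + 320 = -5*(-9/5)*(-45) + 320 = 9*(-45) + 320 = -405 + 320 = -85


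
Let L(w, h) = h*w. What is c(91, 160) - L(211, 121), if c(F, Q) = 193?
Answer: -25338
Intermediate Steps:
c(91, 160) - L(211, 121) = 193 - 121*211 = 193 - 1*25531 = 193 - 25531 = -25338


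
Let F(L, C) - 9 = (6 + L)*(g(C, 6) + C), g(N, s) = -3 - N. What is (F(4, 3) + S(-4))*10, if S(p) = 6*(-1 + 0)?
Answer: -270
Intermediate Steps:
S(p) = -6 (S(p) = 6*(-1) = -6)
F(L, C) = -9 - 3*L (F(L, C) = 9 + (6 + L)*((-3 - C) + C) = 9 + (6 + L)*(-3) = 9 + (-18 - 3*L) = -9 - 3*L)
(F(4, 3) + S(-4))*10 = ((-9 - 3*4) - 6)*10 = ((-9 - 12) - 6)*10 = (-21 - 6)*10 = -27*10 = -270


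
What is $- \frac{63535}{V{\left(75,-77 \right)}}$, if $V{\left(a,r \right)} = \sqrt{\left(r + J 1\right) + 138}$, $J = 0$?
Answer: $- \frac{63535 \sqrt{61}}{61} \approx -8134.8$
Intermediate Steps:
$V{\left(a,r \right)} = \sqrt{138 + r}$ ($V{\left(a,r \right)} = \sqrt{\left(r + 0 \cdot 1\right) + 138} = \sqrt{\left(r + 0\right) + 138} = \sqrt{r + 138} = \sqrt{138 + r}$)
$- \frac{63535}{V{\left(75,-77 \right)}} = - \frac{63535}{\sqrt{138 - 77}} = - \frac{63535}{\sqrt{61}} = - 63535 \frac{\sqrt{61}}{61} = - \frac{63535 \sqrt{61}}{61}$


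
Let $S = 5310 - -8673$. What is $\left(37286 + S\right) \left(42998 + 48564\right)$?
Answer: $4694292178$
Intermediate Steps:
$S = 13983$ ($S = 5310 + 8673 = 13983$)
$\left(37286 + S\right) \left(42998 + 48564\right) = \left(37286 + 13983\right) \left(42998 + 48564\right) = 51269 \cdot 91562 = 4694292178$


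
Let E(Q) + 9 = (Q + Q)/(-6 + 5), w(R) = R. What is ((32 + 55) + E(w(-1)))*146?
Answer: 11680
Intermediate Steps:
E(Q) = -9 - 2*Q (E(Q) = -9 + (Q + Q)/(-6 + 5) = -9 + (2*Q)/(-1) = -9 + (2*Q)*(-1) = -9 - 2*Q)
((32 + 55) + E(w(-1)))*146 = ((32 + 55) + (-9 - 2*(-1)))*146 = (87 + (-9 + 2))*146 = (87 - 7)*146 = 80*146 = 11680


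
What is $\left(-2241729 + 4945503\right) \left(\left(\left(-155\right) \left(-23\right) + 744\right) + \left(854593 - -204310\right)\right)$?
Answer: $2874684962088$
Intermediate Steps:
$\left(-2241729 + 4945503\right) \left(\left(\left(-155\right) \left(-23\right) + 744\right) + \left(854593 - -204310\right)\right) = 2703774 \left(\left(3565 + 744\right) + \left(854593 + 204310\right)\right) = 2703774 \left(4309 + 1058903\right) = 2703774 \cdot 1063212 = 2874684962088$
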